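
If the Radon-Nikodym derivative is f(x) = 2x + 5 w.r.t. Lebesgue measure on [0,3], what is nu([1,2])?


nu(A) = integral_A (dnu/dmu) dmu = integral_1^2 (2x + 5) dx
Step 1: Antiderivative F(x) = (2/2)x^2 + 5x
Step 2: F(2) = (2/2)*2^2 + 5*2 = 4 + 10 = 14
Step 3: F(1) = (2/2)*1^2 + 5*1 = 1 + 5 = 6
Step 4: nu([1,2]) = F(2) - F(1) = 14 - 6 = 8


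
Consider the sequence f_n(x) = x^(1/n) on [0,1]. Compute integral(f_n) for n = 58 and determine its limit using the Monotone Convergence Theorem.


At n = 58: f_58(x) = x^(1/58).
Step 1: integral(x^(1/58), 0, 1) = [x^(1/58+1) / (1/58+1)] from 0 to 1
     = 1 / (1/58 + 1) = 1 / ((58+1)/58) = 58/(58+1)
     = 58/59 = 0.983051
Step 2: As n -> infinity, f_n(x) = x^(1/n) -> 1 for x in (0,1], and f_n is increasing in n.
By MCT, lim_n integral(f_n) = integral(lim_n f_n) = integral(1, 0, 1) = 1.
Step 3: Verify convergence: 58/59 = 0.983051 -> 1


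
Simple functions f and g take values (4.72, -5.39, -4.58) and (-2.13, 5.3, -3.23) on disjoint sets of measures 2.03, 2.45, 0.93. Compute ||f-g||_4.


Step 1: Compute differences f_i - g_i:
  4.72 - -2.13 = 6.85
  -5.39 - 5.3 = -10.69
  -4.58 - -3.23 = -1.35
Step 2: Compute |diff|^4 * measure for each set:
  |6.85|^4 * 2.03 = 2201.721006 * 2.03 = 4469.493643
  |-10.69|^4 * 2.45 = 13059.027031 * 2.45 = 31994.616226
  |-1.35|^4 * 0.93 = 3.321506 * 0.93 = 3.089001
Step 3: Sum = 36467.19887
Step 4: ||f-g||_4 = (36467.19887)^(1/4) = 13.818968


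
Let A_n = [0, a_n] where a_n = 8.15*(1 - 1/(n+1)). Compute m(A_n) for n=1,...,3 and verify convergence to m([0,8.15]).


By continuity of measure from below: if A_n increases to A, then m(A_n) -> m(A).
Here A = [0, 8.15], so m(A) = 8.15
Step 1: a_1 = 8.15*(1 - 1/2) = 4.075, m(A_1) = 4.075
Step 2: a_2 = 8.15*(1 - 1/3) = 5.4333, m(A_2) = 5.4333
Step 3: a_3 = 8.15*(1 - 1/4) = 6.1125, m(A_3) = 6.1125
Limit: m(A_n) -> m([0,8.15]) = 8.15


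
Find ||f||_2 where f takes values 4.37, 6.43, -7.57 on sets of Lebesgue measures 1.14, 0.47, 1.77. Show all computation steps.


Step 1: Compute |f_i|^2 for each value:
  |4.37|^2 = 19.0969
  |6.43|^2 = 41.3449
  |-7.57|^2 = 57.3049
Step 2: Multiply by measures and sum:
  19.0969 * 1.14 = 21.770466
  41.3449 * 0.47 = 19.432103
  57.3049 * 1.77 = 101.429673
Sum = 21.770466 + 19.432103 + 101.429673 = 142.632242
Step 3: Take the p-th root:
||f||_2 = (142.632242)^(1/2) = 11.942874


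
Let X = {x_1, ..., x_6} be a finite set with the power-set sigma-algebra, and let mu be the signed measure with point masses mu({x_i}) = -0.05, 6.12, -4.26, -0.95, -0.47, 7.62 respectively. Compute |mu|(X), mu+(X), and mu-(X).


Step 1: Every measurable set is a union of atoms (the cells / points), so a Hahn decomposition is
  obtained by grouping atoms by sign: P = union of atoms with mu > 0, N = union of the remaining atoms.
  Atoms in P (indices): 2, 6;  atoms in N (indices): 1, 3, 4, 5
  Positive values: 6.12, 7.62
  Negative values: -0.05, -4.26, -0.95, -0.47
Step 2: mu+(X) = mu(P) = sum of positive atom values = 13.74
Step 3: mu-(X) = -mu(N) = sum of |negative atom values| = 5.73
Step 4: |mu|(X) = mu+(X) + mu-(X) = 13.74 + 5.73 = 19.47


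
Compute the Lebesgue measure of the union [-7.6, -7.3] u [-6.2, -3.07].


For pairwise disjoint intervals, m(union) = sum of lengths.
= (-7.3 - -7.6) + (-3.07 - -6.2)
= 0.3 + 3.13
= 3.43


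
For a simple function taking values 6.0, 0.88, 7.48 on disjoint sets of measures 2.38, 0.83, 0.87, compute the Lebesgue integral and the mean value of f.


Step 1: Integral = sum(value_i * measure_i)
= 6.0*2.38 + 0.88*0.83 + 7.48*0.87
= 14.28 + 0.7304 + 6.5076
= 21.518
Step 2: Total measure of domain = 2.38 + 0.83 + 0.87 = 4.08
Step 3: Average value = 21.518 / 4.08 = 5.27402


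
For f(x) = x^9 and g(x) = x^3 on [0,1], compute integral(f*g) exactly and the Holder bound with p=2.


Step 1: Exact integral of f*g = integral(x^12, 0, 1) = 1/13
     = 0.076923
Step 2: Holder bound with p=2, q=2:
  ||f||_p = (integral x^18 dx)^(1/2) = (1/19)^(1/2) = 0.229416
  ||g||_q = (integral x^6 dx)^(1/2) = (1/7)^(1/2) = 0.377964
Step 3: Holder bound = ||f||_p * ||g||_q = 0.229416 * 0.377964 = 0.086711
Verification: 0.076923 <= 0.086711 (Holder holds)


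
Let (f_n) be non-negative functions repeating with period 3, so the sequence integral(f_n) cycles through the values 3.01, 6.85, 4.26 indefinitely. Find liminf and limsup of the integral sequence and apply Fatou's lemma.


The sequence (integral(f_n)) is periodic with period 3, repeating the values 3.01, 6.85, 4.26 indefinitely.
Step 1: For a periodic sequence, every tail (a_m, a_(m+1), ...) contains all 3 period values infinitely often.
Step 2: Hence inf of every tail = min of the period values = min(3.01, 6.85, 4.26) = 3.01.
        liminf_n integral(f_n) = sup over m of (inf of tail from m) = 3.01.
Step 3: Similarly sup of every tail = max of the period values = 6.85.
        limsup_n integral(f_n) = 6.85.
Step 4: Fatou's lemma: integral(liminf_n f_n) <= liminf_n integral(f_n) = 3.01.
        So the integral of the pointwise liminf is at most 3.01.


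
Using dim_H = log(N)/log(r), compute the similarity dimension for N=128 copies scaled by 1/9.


For a self-similar set with N copies scaled by 1/r:
dim_H = log(N)/log(r) = log(128)/log(9)
= 4.85203/2.197225
= 2.208254


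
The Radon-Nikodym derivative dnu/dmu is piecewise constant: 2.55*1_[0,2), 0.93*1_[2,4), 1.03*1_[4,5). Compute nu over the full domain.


Integrate each piece of the Radon-Nikodym derivative:
Step 1: integral_0^2 2.55 dx = 2.55*(2-0) = 2.55*2 = 5.1
Step 2: integral_2^4 0.93 dx = 0.93*(4-2) = 0.93*2 = 1.86
Step 3: integral_4^5 1.03 dx = 1.03*(5-4) = 1.03*1 = 1.03
Total: 5.1 + 1.86 + 1.03 = 7.99


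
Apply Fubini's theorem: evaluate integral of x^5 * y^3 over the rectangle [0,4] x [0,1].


By Fubini's theorem, the double integral factors as a product of single integrals:
Step 1: integral_0^4 x^5 dx = [x^6/6] from 0 to 4
     = 4^6/6 = 682.666667
Step 2: integral_0^1 y^3 dy = [y^4/4] from 0 to 1
     = 1^4/4 = 0.25
Step 3: Double integral = 682.666667 * 0.25 = 170.666667


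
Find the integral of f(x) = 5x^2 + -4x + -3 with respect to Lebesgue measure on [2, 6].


The Lebesgue integral of a Riemann-integrable function agrees with the Riemann integral.
Antiderivative F(x) = (5/3)x^3 + (-4/2)x^2 + -3x
F(6) = (5/3)*6^3 + (-4/2)*6^2 + -3*6
     = (5/3)*216 + (-4/2)*36 + -3*6
     = 360 + -72 + -18
     = 270
F(2) = -0.666667
Integral = F(6) - F(2) = 270 - -0.666667 = 270.666667


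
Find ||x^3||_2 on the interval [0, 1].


Step 1: ||f||_2 = (integral_0^1 |x^3|^2 dx)^(1/2)
     = (integral_0^1 x^6 dx)^(1/2)
Step 2: integral_0^1 x^6 dx = [x^7/(7)] from 0 to 1 = 1^7/7
     = 1/7 = 0.142857
Step 3: ||f||_2 = (0.142857)^(1/2) = 0.377964


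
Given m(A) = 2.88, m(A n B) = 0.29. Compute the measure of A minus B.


m(A \ B) = m(A) - m(A n B)
= 2.88 - 0.29
= 2.59


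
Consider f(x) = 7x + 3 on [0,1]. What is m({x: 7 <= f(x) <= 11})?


f^(-1)([7, 11]) = {x : 7 <= 7x + 3 <= 11}
Solving: (7 - 3)/7 <= x <= (11 - 3)/7
= [0.571429, 1.142857]
Intersecting with [0,1]: [0.571429, 1]
Measure = 1 - 0.571429 = 0.428571


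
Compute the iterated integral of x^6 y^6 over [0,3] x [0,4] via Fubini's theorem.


By Fubini's theorem, the double integral factors as a product of single integrals:
Step 1: integral_0^3 x^6 dx = [x^7/7] from 0 to 3
     = 3^7/7 = 312.428571
Step 2: integral_0^4 y^6 dy = [y^7/7] from 0 to 4
     = 4^7/7 = 2340.571429
Step 3: Double integral = 312.428571 * 2340.571429 = 731261.387755


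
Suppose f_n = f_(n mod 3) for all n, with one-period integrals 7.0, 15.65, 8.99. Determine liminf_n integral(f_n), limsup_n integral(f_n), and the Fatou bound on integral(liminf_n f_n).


The sequence (integral(f_n)) is periodic with period 3, repeating the values 7.0, 15.65, 8.99 indefinitely.
Step 1: For a periodic sequence, every tail (a_m, a_(m+1), ...) contains all 3 period values infinitely often.
Step 2: Hence inf of every tail = min of the period values = min(7.0, 15.65, 8.99) = 7.
        liminf_n integral(f_n) = sup over m of (inf of tail from m) = 7.
Step 3: Similarly sup of every tail = max of the period values = 15.65.
        limsup_n integral(f_n) = 15.65.
Step 4: Fatou's lemma: integral(liminf_n f_n) <= liminf_n integral(f_n) = 7.
        So the integral of the pointwise liminf is at most 7.


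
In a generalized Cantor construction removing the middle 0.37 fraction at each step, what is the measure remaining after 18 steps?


Step 1: At each step, fraction remaining = 1 - 0.37 = 0.63
Step 2: After 18 steps, measure = (0.63)^18
Result = 2.444161e-04


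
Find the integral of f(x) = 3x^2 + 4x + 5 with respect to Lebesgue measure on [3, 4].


The Lebesgue integral of a Riemann-integrable function agrees with the Riemann integral.
Antiderivative F(x) = (3/3)x^3 + (4/2)x^2 + 5x
F(4) = (3/3)*4^3 + (4/2)*4^2 + 5*4
     = (3/3)*64 + (4/2)*16 + 5*4
     = 64 + 32 + 20
     = 116
F(3) = 60
Integral = F(4) - F(3) = 116 - 60 = 56


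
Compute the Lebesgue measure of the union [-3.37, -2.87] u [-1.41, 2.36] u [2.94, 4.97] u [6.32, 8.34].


For pairwise disjoint intervals, m(union) = sum of lengths.
= (-2.87 - -3.37) + (2.36 - -1.41) + (4.97 - 2.94) + (8.34 - 6.32)
= 0.5 + 3.77 + 2.03 + 2.02
= 8.32


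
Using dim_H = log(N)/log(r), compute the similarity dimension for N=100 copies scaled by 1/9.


For a self-similar set with N copies scaled by 1/r:
dim_H = log(N)/log(r) = log(100)/log(9)
= 4.60517/2.197225
= 2.095903


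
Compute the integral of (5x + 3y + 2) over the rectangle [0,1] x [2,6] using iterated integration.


By Fubini, integrate in x first, then y.
Step 1: Fix y, integrate over x in [0,1]:
  integral(5x + 3y + 2, x=0..1)
  = 5*(1^2 - 0^2)/2 + (3y + 2)*(1 - 0)
  = 2.5 + (3y + 2)*1
  = 2.5 + 3y + 2
  = 4.5 + 3y
Step 2: Integrate over y in [2,6]:
  integral(4.5 + 3y, y=2..6)
  = 4.5*4 + 3*(6^2 - 2^2)/2
  = 18 + 48
  = 66


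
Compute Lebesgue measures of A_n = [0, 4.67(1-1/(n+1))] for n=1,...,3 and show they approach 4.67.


By continuity of measure from below: if A_n increases to A, then m(A_n) -> m(A).
Here A = [0, 4.67], so m(A) = 4.67
Step 1: a_1 = 4.67*(1 - 1/2) = 2.335, m(A_1) = 2.335
Step 2: a_2 = 4.67*(1 - 1/3) = 3.1133, m(A_2) = 3.1133
Step 3: a_3 = 4.67*(1 - 1/4) = 3.5025, m(A_3) = 3.5025
Limit: m(A_n) -> m([0,4.67]) = 4.67


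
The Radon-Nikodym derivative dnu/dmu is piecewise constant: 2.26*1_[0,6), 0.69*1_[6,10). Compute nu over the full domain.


Integrate each piece of the Radon-Nikodym derivative:
Step 1: integral_0^6 2.26 dx = 2.26*(6-0) = 2.26*6 = 13.56
Step 2: integral_6^10 0.69 dx = 0.69*(10-6) = 0.69*4 = 2.76
Total: 13.56 + 2.76 = 16.32


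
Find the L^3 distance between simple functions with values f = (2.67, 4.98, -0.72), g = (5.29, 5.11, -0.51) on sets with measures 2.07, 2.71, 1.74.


Step 1: Compute differences f_i - g_i:
  2.67 - 5.29 = -2.62
  4.98 - 5.11 = -0.13
  -0.72 - -0.51 = -0.21
Step 2: Compute |diff|^3 * measure for each set:
  |-2.62|^3 * 2.07 = 17.984728 * 2.07 = 37.228387
  |-0.13|^3 * 2.71 = 0.002197 * 2.71 = 0.005954
  |-0.21|^3 * 1.74 = 0.009261 * 1.74 = 0.016114
Step 3: Sum = 37.250455
Step 4: ||f-g||_3 = (37.250455)^(1/3) = 3.339724


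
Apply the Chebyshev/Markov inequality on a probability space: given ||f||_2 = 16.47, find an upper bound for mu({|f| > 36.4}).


Chebyshev/Markov inequality: mu(|f| > eps) <= (||f||_p / eps)^p
Step 1: ||f||_2 / eps = 16.47 / 36.4 = 0.452473
Step 2: Raise to power p = 2:
  (0.452473)^2 = 0.204731
Step 3: Therefore mu(|f| > 36.4) <= 0.204731


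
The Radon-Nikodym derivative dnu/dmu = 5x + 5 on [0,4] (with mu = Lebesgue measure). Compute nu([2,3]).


nu(A) = integral_A (dnu/dmu) dmu = integral_2^3 (5x + 5) dx
Step 1: Antiderivative F(x) = (5/2)x^2 + 5x
Step 2: F(3) = (5/2)*3^2 + 5*3 = 22.5 + 15 = 37.5
Step 3: F(2) = (5/2)*2^2 + 5*2 = 10 + 10 = 20
Step 4: nu([2,3]) = F(3) - F(2) = 37.5 - 20 = 17.5


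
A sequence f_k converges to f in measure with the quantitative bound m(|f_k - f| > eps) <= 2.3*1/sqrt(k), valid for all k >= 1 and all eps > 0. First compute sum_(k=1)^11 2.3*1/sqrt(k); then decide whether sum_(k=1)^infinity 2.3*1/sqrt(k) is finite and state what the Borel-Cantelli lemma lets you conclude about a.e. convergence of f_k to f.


Step 1: List the terms 2.3*1/sqrt(k) for k = 1 to 11:
  k=1: 2.3
  k=2: 1.626346
  k=3: 1.327906
  k=4: 1.15
  k=5: 1.028591
  k=6: 0.938971
  k=7: 0.869318
  k=8: 0.813173
  k=9: 0.766667
  k=10: 0.727324
  k=11: 0.693476
Step 2: Partial sum = 2.3 + 1.626346 + 1.327906 + 1.15 + 1.028591 + 0.938971 + 0.869318 + 0.813173 + 0.766667 + 0.727324 + 0.693476
     = 12.241771
Step 3: The full series sum_(k>=1) 2.3*1/sqrt(k) diverges (p-series with p = 1/2 <= 1; a nonzero constant multiple of a divergent series diverges).
Step 4: The (first) Borel-Cantelli lemma requires a summable sequence of measures, so it does not apply here;
        from this bound alone no conclusion about a.e. convergence can be drawn (convergence in measure still
        gives an a.e.-convergent subsequence, but not a.e. convergence of the whole sequence).
Conclusion: series diverges; Borel-Cantelli is inconclusive about a.e. convergence of f_k.


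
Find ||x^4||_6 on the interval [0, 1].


Step 1: ||f||_6 = (integral_0^1 |x^4|^6 dx)^(1/6)
     = (integral_0^1 x^24 dx)^(1/6)
Step 2: integral_0^1 x^24 dx = [x^25/(25)] from 0 to 1 = 1^25/25
     = 1/25 = 0.04
Step 3: ||f||_6 = (0.04)^(1/6) = 0.584804


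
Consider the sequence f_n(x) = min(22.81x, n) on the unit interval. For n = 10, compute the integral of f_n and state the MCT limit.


f(x) = 22.81x on [0,1]; f_n(x) = min(22.81x, n). At n = 10:
Step 1: f(x) reaches 10 at x = 10/22.81 = 0.438404
Step 2: integral(f_10) = integral(22.81x, 0, 0.438404) + integral(10, 0.438404, 1)
       = 22.81*0.438404^2/2 + 10*(1 - 0.438404)
       = 2.192021 + 5.615958
       = 7.807979
Step 3: As n -> infinity, f_n increases to f, so by MCT integral(f_n) -> integral(f) = 22.81/2 = 11.405.
Convergence: integral(f_10) = 7.807979 -> 11.405 as n -> infinity


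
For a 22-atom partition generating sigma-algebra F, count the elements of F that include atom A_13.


Each element of F is a union of some subset S of the 22 atoms.
The element contains A_13 iff A_13 is in S.
So we count subsets S of {A_1,...,A_22} with A_13 in S: choose freely among the other 21 atoms.
Count = 2^(22-1) = 2^21 = 2097152.


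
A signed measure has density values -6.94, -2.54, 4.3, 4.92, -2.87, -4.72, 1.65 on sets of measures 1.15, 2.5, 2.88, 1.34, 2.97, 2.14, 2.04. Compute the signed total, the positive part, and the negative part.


Step 1: Compute signed measure on each set:
  Set 1: -6.94 * 1.15 = -7.981
  Set 2: -2.54 * 2.5 = -6.35
  Set 3: 4.3 * 2.88 = 12.384
  Set 4: 4.92 * 1.34 = 6.5928
  Set 5: -2.87 * 2.97 = -8.5239
  Set 6: -4.72 * 2.14 = -10.1008
  Set 7: 1.65 * 2.04 = 3.366
Step 2: Total signed measure = (-7.981) + (-6.35) + (12.384) + (6.5928) + (-8.5239) + (-10.1008) + (3.366)
     = -10.6129
Step 3: Positive part mu+(X) = sum of positive contributions = 22.3428
Step 4: Negative part mu-(X) = |sum of negative contributions| = 32.9557


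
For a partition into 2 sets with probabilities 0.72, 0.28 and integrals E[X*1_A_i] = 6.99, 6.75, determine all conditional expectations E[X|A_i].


For each cell A_i: E[X|A_i] = E[X*1_A_i] / P(A_i)
Step 1: E[X|A_1] = 6.99 / 0.72 = 9.708333
Step 2: E[X|A_2] = 6.75 / 0.28 = 24.107143
Verification: E[X] = sum E[X*1_A_i] = 6.99 + 6.75 = 13.74


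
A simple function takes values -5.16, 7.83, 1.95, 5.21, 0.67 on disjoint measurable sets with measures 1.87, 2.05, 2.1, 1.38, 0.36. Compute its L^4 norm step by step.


Step 1: Compute |f_i|^4 for each value:
  |-5.16|^4 = 708.922575
  |7.83|^4 = 3758.781219
  |1.95|^4 = 14.459006
  |5.21|^4 = 736.802165
  |0.67|^4 = 0.201511
Step 2: Multiply by measures and sum:
  708.922575 * 1.87 = 1325.685216
  3758.781219 * 2.05 = 7705.501499
  14.459006 * 2.1 = 30.363913
  736.802165 * 1.38 = 1016.786987
  0.201511 * 0.36 = 0.072544
Sum = 1325.685216 + 7705.501499 + 30.363913 + 1016.786987 + 0.072544 = 10078.41016
Step 3: Take the p-th root:
||f||_4 = (10078.41016)^(1/4) = 10.019545


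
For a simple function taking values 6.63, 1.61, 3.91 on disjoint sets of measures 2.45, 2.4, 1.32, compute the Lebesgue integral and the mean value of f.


Step 1: Integral = sum(value_i * measure_i)
= 6.63*2.45 + 1.61*2.4 + 3.91*1.32
= 16.2435 + 3.864 + 5.1612
= 25.2687
Step 2: Total measure of domain = 2.45 + 2.4 + 1.32 = 6.17
Step 3: Average value = 25.2687 / 6.17 = 4.095413


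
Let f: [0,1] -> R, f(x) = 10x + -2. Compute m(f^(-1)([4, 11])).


f^(-1)([4, 11]) = {x : 4 <= 10x + -2 <= 11}
Solving: (4 - -2)/10 <= x <= (11 - -2)/10
= [0.6, 1.3]
Intersecting with [0,1]: [0.6, 1]
Measure = 1 - 0.6 = 0.4


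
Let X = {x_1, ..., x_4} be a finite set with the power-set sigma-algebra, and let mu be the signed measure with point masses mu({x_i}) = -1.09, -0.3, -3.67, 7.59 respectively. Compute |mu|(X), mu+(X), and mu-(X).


Step 1: Every measurable set is a union of atoms (the cells / points), so a Hahn decomposition is
  obtained by grouping atoms by sign: P = union of atoms with mu > 0, N = union of the remaining atoms.
  Atoms in P (indices): 4;  atoms in N (indices): 1, 2, 3
  Positive values: 7.59
  Negative values: -1.09, -0.3, -3.67
Step 2: mu+(X) = mu(P) = sum of positive atom values = 7.59
Step 3: mu-(X) = -mu(N) = sum of |negative atom values| = 5.06
Step 4: |mu|(X) = mu+(X) + mu-(X) = 7.59 + 5.06 = 12.65


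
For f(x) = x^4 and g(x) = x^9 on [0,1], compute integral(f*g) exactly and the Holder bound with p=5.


Step 1: Exact integral of f*g = integral(x^13, 0, 1) = 1/14
     = 0.071429
Step 2: Holder bound with p=5, q=1.25:
  ||f||_p = (integral x^20 dx)^(1/5) = (1/21)^(1/5) = 0.543946
  ||g||_q = (integral x^11.25 dx)^(1/1.25) = (1/12.25)^(1/1.25) = 0.134738
Step 3: Holder bound = ||f||_p * ||g||_q = 0.543946 * 0.134738 = 0.07329
Verification: 0.071429 <= 0.07329 (Holder holds)


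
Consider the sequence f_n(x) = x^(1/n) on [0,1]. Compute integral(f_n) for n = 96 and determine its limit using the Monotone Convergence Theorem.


At n = 96: f_96(x) = x^(1/96).
Step 1: integral(x^(1/96), 0, 1) = [x^(1/96+1) / (1/96+1)] from 0 to 1
     = 1 / (1/96 + 1) = 1 / ((96+1)/96) = 96/(96+1)
     = 96/97 = 0.989691
Step 2: As n -> infinity, f_n(x) = x^(1/n) -> 1 for x in (0,1], and f_n is increasing in n.
By MCT, lim_n integral(f_n) = integral(lim_n f_n) = integral(1, 0, 1) = 1.
Step 3: Verify convergence: 96/97 = 0.989691 -> 1


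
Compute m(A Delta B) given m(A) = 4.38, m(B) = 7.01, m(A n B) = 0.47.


m(A Delta B) = m(A) + m(B) - 2*m(A n B)
= 4.38 + 7.01 - 2*0.47
= 4.38 + 7.01 - 0.94
= 10.45


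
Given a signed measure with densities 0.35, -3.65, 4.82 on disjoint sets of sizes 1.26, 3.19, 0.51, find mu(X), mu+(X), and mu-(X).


Step 1: Compute signed measure on each set:
  Set 1: 0.35 * 1.26 = 0.441
  Set 2: -3.65 * 3.19 = -11.6435
  Set 3: 4.82 * 0.51 = 2.4582
Step 2: Total signed measure = (0.441) + (-11.6435) + (2.4582)
     = -8.7443
Step 3: Positive part mu+(X) = sum of positive contributions = 2.8992
Step 4: Negative part mu-(X) = |sum of negative contributions| = 11.6435


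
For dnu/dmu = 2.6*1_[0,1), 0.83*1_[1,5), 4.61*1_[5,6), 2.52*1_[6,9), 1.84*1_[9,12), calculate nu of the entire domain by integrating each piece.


Integrate each piece of the Radon-Nikodym derivative:
Step 1: integral_0^1 2.6 dx = 2.6*(1-0) = 2.6*1 = 2.6
Step 2: integral_1^5 0.83 dx = 0.83*(5-1) = 0.83*4 = 3.32
Step 3: integral_5^6 4.61 dx = 4.61*(6-5) = 4.61*1 = 4.61
Step 4: integral_6^9 2.52 dx = 2.52*(9-6) = 2.52*3 = 7.56
Step 5: integral_9^12 1.84 dx = 1.84*(12-9) = 1.84*3 = 5.52
Total: 2.6 + 3.32 + 4.61 + 7.56 + 5.52 = 23.61


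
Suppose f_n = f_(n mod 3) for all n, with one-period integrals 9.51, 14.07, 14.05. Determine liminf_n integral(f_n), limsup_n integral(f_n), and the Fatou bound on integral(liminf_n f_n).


The sequence (integral(f_n)) is periodic with period 3, repeating the values 9.51, 14.07, 14.05 indefinitely.
Step 1: For a periodic sequence, every tail (a_m, a_(m+1), ...) contains all 3 period values infinitely often.
Step 2: Hence inf of every tail = min of the period values = min(9.51, 14.07, 14.05) = 9.51.
        liminf_n integral(f_n) = sup over m of (inf of tail from m) = 9.51.
Step 3: Similarly sup of every tail = max of the period values = 14.07.
        limsup_n integral(f_n) = 14.07.
Step 4: Fatou's lemma: integral(liminf_n f_n) <= liminf_n integral(f_n) = 9.51.
        So the integral of the pointwise liminf is at most 9.51.


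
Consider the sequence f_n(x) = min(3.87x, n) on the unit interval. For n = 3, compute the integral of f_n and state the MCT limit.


f(x) = 3.87x on [0,1]; f_n(x) = min(3.87x, n). At n = 3:
Step 1: f(x) reaches 3 at x = 3/3.87 = 0.775194
Step 2: integral(f_3) = integral(3.87x, 0, 0.775194) + integral(3, 0.775194, 1)
       = 3.87*0.775194^2/2 + 3*(1 - 0.775194)
       = 1.162791 + 0.674419
       = 1.837209
Step 3: As n -> infinity, f_n increases to f, so by MCT integral(f_n) -> integral(f) = 3.87/2 = 1.935.
Convergence: integral(f_3) = 1.837209 -> 1.935 as n -> infinity


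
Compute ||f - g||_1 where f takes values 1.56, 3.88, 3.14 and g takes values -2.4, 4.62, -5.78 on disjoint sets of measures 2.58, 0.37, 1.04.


Step 1: Compute differences f_i - g_i:
  1.56 - -2.4 = 3.96
  3.88 - 4.62 = -0.74
  3.14 - -5.78 = 8.92
Step 2: Compute |diff|^1 * measure for each set:
  |3.96|^1 * 2.58 = 3.96 * 2.58 = 10.2168
  |-0.74|^1 * 0.37 = 0.74 * 0.37 = 0.2738
  |8.92|^1 * 1.04 = 8.92 * 1.04 = 9.2768
Step 3: Sum = 19.7674
Step 4: ||f-g||_1 = (19.7674)^(1/1) = 19.7674


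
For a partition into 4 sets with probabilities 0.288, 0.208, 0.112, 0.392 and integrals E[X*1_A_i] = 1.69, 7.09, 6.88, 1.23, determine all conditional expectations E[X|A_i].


For each cell A_i: E[X|A_i] = E[X*1_A_i] / P(A_i)
Step 1: E[X|A_1] = 1.69 / 0.288 = 5.868056
Step 2: E[X|A_2] = 7.09 / 0.208 = 34.086538
Step 3: E[X|A_3] = 6.88 / 0.112 = 61.428571
Step 4: E[X|A_4] = 1.23 / 0.392 = 3.137755
Verification: E[X] = sum E[X*1_A_i] = 1.69 + 7.09 + 6.88 + 1.23 = 16.89


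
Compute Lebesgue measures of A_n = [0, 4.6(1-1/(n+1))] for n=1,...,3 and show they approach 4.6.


By continuity of measure from below: if A_n increases to A, then m(A_n) -> m(A).
Here A = [0, 4.6], so m(A) = 4.6
Step 1: a_1 = 4.6*(1 - 1/2) = 2.3, m(A_1) = 2.3
Step 2: a_2 = 4.6*(1 - 1/3) = 3.0667, m(A_2) = 3.0667
Step 3: a_3 = 4.6*(1 - 1/4) = 3.45, m(A_3) = 3.45
Limit: m(A_n) -> m([0,4.6]) = 4.6


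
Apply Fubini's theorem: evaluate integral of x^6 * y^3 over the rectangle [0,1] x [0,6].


By Fubini's theorem, the double integral factors as a product of single integrals:
Step 1: integral_0^1 x^6 dx = [x^7/7] from 0 to 1
     = 1^7/7 = 0.142857
Step 2: integral_0^6 y^3 dy = [y^4/4] from 0 to 6
     = 6^4/4 = 324
Step 3: Double integral = 0.142857 * 324 = 46.285714


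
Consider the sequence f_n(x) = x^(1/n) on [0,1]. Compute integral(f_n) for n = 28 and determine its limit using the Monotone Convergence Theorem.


At n = 28: f_28(x) = x^(1/28).
Step 1: integral(x^(1/28), 0, 1) = [x^(1/28+1) / (1/28+1)] from 0 to 1
     = 1 / (1/28 + 1) = 1 / ((28+1)/28) = 28/(28+1)
     = 28/29 = 0.965517
Step 2: As n -> infinity, f_n(x) = x^(1/n) -> 1 for x in (0,1], and f_n is increasing in n.
By MCT, lim_n integral(f_n) = integral(lim_n f_n) = integral(1, 0, 1) = 1.
Step 3: Verify convergence: 28/29 = 0.965517 -> 1


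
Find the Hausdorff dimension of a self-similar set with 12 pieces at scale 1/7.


For a self-similar set with N copies scaled by 1/r:
dim_H = log(N)/log(r) = log(12)/log(7)
= 2.484907/1.94591
= 1.276989


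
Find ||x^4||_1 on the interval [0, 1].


Step 1: ||f||_1 = (integral_0^1 |x^4|^1 dx)^(1/1)
     = (integral_0^1 x^4 dx)^(1/1)
Step 2: integral_0^1 x^4 dx = [x^5/(5)] from 0 to 1 = 1^5/5
     = 1/5 = 0.2
Step 3: ||f||_1 = (0.2)^(1/1) = 0.2


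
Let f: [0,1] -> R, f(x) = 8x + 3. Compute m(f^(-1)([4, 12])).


f^(-1)([4, 12]) = {x : 4 <= 8x + 3 <= 12}
Solving: (4 - 3)/8 <= x <= (12 - 3)/8
= [0.125, 1.125]
Intersecting with [0,1]: [0.125, 1]
Measure = 1 - 0.125 = 0.875


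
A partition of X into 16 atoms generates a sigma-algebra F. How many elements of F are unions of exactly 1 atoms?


Each element of F is a union of some subset of the 16 atoms.
Elements that are unions of exactly 1 atoms correspond to 1-element subsets of the 16 atoms.
Count = C(16, 1) = 16! / (1! * 15!) = 16.


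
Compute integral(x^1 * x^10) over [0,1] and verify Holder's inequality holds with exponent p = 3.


Step 1: Exact integral of f*g = integral(x^11, 0, 1) = 1/12
     = 0.083333
Step 2: Holder bound with p=3, q=1.5:
  ||f||_p = (integral x^3 dx)^(1/3) = (1/4)^(1/3) = 0.629961
  ||g||_q = (integral x^15 dx)^(1/1.5) = (1/16)^(1/1.5) = 0.15749
Step 3: Holder bound = ||f||_p * ||g||_q = 0.629961 * 0.15749 = 0.099213
Verification: 0.083333 <= 0.099213 (Holder holds)


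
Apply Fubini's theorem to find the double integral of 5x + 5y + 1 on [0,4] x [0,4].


By Fubini, integrate in x first, then y.
Step 1: Fix y, integrate over x in [0,4]:
  integral(5x + 5y + 1, x=0..4)
  = 5*(4^2 - 0^2)/2 + (5y + 1)*(4 - 0)
  = 40 + (5y + 1)*4
  = 40 + 20y + 4
  = 44 + 20y
Step 2: Integrate over y in [0,4]:
  integral(44 + 20y, y=0..4)
  = 44*4 + 20*(4^2 - 0^2)/2
  = 176 + 160
  = 336


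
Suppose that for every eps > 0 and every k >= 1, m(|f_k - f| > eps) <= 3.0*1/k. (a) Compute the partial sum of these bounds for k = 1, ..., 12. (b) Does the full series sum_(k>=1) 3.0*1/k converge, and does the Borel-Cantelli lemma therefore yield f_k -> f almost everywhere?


Step 1: List the terms 3.0*1/k for k = 1 to 12:
  k=1: 3
  k=2: 1.5
  k=3: 1
  k=4: 0.75
  k=5: 0.6
  k=6: 0.5
  k=7: 0.428571
  k=8: 0.375
  k=9: 0.333333
  k=10: 0.3
  k=11: 0.272727
  k=12: 0.25
Step 2: Partial sum = 3 + 1.5 + 1 + 0.75 + 0.6 + 0.5 + 0.428571 + 0.375 + 0.333333 + 0.3 + 0.272727 + 0.25
     = 9.309632
Step 3: The full series sum_(k>=1) 3.0*1/k diverges (harmonic series, p = 1; a nonzero constant multiple of a divergent series diverges).
Step 4: The (first) Borel-Cantelli lemma requires a summable sequence of measures, so it does not apply here;
        from this bound alone no conclusion about a.e. convergence can be drawn (convergence in measure still
        gives an a.e.-convergent subsequence, but not a.e. convergence of the whole sequence).
Conclusion: series diverges; Borel-Cantelli is inconclusive about a.e. convergence of f_k.


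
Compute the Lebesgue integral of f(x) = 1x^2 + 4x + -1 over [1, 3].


The Lebesgue integral of a Riemann-integrable function agrees with the Riemann integral.
Antiderivative F(x) = (1/3)x^3 + (4/2)x^2 + -1x
F(3) = (1/3)*3^3 + (4/2)*3^2 + -1*3
     = (1/3)*27 + (4/2)*9 + -1*3
     = 9 + 18 + -3
     = 24
F(1) = 1.333333
Integral = F(3) - F(1) = 24 - 1.333333 = 22.666667


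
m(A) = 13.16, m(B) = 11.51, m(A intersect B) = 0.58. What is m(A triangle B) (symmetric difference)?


m(A Delta B) = m(A) + m(B) - 2*m(A n B)
= 13.16 + 11.51 - 2*0.58
= 13.16 + 11.51 - 1.16
= 23.51


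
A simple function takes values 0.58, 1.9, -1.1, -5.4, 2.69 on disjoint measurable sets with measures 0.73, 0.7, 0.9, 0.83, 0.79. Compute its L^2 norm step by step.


Step 1: Compute |f_i|^2 for each value:
  |0.58|^2 = 0.3364
  |1.9|^2 = 3.61
  |-1.1|^2 = 1.21
  |-5.4|^2 = 29.16
  |2.69|^2 = 7.2361
Step 2: Multiply by measures and sum:
  0.3364 * 0.73 = 0.245572
  3.61 * 0.7 = 2.527
  1.21 * 0.9 = 1.089
  29.16 * 0.83 = 24.2028
  7.2361 * 0.79 = 5.716519
Sum = 0.245572 + 2.527 + 1.089 + 24.2028 + 5.716519 = 33.780891
Step 3: Take the p-th root:
||f||_2 = (33.780891)^(1/2) = 5.812133


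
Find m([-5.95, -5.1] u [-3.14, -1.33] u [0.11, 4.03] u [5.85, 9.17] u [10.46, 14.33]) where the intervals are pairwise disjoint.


For pairwise disjoint intervals, m(union) = sum of lengths.
= (-5.1 - -5.95) + (-1.33 - -3.14) + (4.03 - 0.11) + (9.17 - 5.85) + (14.33 - 10.46)
= 0.85 + 1.81 + 3.92 + 3.32 + 3.87
= 13.77


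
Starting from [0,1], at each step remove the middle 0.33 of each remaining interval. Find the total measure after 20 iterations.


Step 1: At each step, fraction remaining = 1 - 0.33 = 0.67
Step 2: After 20 steps, measure = (0.67)^20
Result = 3.322738e-04


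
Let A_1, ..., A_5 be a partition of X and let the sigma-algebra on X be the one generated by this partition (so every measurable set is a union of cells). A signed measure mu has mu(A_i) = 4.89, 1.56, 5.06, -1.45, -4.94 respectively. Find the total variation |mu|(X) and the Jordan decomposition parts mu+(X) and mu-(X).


Step 1: Every measurable set is a union of atoms (the cells / points), so a Hahn decomposition is
  obtained by grouping atoms by sign: P = union of atoms with mu > 0, N = union of the remaining atoms.
  Atoms in P (indices): 1, 2, 3;  atoms in N (indices): 4, 5
  Positive values: 4.89, 1.56, 5.06
  Negative values: -1.45, -4.94
Step 2: mu+(X) = mu(P) = sum of positive atom values = 11.51
Step 3: mu-(X) = -mu(N) = sum of |negative atom values| = 6.39
Step 4: |mu|(X) = mu+(X) + mu-(X) = 11.51 + 6.39 = 17.9


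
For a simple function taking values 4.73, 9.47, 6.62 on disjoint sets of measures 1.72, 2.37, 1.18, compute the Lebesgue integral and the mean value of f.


Step 1: Integral = sum(value_i * measure_i)
= 4.73*1.72 + 9.47*2.37 + 6.62*1.18
= 8.1356 + 22.4439 + 7.8116
= 38.3911
Step 2: Total measure of domain = 1.72 + 2.37 + 1.18 = 5.27
Step 3: Average value = 38.3911 / 5.27 = 7.284839


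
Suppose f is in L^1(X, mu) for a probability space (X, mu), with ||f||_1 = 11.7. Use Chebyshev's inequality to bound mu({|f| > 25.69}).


Chebyshev/Markov inequality: mu(|f| > eps) <= (||f||_p / eps)^p
Step 1: ||f||_1 / eps = 11.7 / 25.69 = 0.45543
Step 2: Raise to power p = 1:
  (0.45543)^1 = 0.45543
Step 3: Therefore mu(|f| > 25.69) <= 0.45543


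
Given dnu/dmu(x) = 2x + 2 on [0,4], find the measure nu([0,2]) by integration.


nu(A) = integral_A (dnu/dmu) dmu = integral_0^2 (2x + 2) dx
Step 1: Antiderivative F(x) = (2/2)x^2 + 2x
Step 2: F(2) = (2/2)*2^2 + 2*2 = 4 + 4 = 8
Step 3: F(0) = (2/2)*0^2 + 2*0 = 0.0 + 0 = 0.0
Step 4: nu([0,2]) = F(2) - F(0) = 8 - 0.0 = 8


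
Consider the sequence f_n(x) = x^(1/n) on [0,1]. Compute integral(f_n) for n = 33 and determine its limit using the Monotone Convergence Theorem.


At n = 33: f_33(x) = x^(1/33).
Step 1: integral(x^(1/33), 0, 1) = [x^(1/33+1) / (1/33+1)] from 0 to 1
     = 1 / (1/33 + 1) = 1 / ((33+1)/33) = 33/(33+1)
     = 33/34 = 0.970588
Step 2: As n -> infinity, f_n(x) = x^(1/n) -> 1 for x in (0,1], and f_n is increasing in n.
By MCT, lim_n integral(f_n) = integral(lim_n f_n) = integral(1, 0, 1) = 1.
Step 3: Verify convergence: 33/34 = 0.970588 -> 1


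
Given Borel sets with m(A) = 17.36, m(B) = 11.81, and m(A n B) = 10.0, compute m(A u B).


By inclusion-exclusion: m(A u B) = m(A) + m(B) - m(A n B)
= 17.36 + 11.81 - 10.0
= 19.17


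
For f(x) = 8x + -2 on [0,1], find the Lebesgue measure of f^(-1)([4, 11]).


f^(-1)([4, 11]) = {x : 4 <= 8x + -2 <= 11}
Solving: (4 - -2)/8 <= x <= (11 - -2)/8
= [0.75, 1.625]
Intersecting with [0,1]: [0.75, 1]
Measure = 1 - 0.75 = 0.25


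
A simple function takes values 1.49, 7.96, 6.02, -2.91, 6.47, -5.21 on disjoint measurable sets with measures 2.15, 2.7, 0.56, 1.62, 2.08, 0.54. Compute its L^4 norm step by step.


Step 1: Compute |f_i|^4 for each value:
  |1.49|^4 = 4.928844
  |7.96|^4 = 4014.692355
  |6.02|^4 = 1313.366592
  |-2.91|^4 = 71.708718
  |6.47|^4 = 1752.334949
  |-5.21|^4 = 736.802165
Step 2: Multiply by measures and sum:
  4.928844 * 2.15 = 10.597015
  4014.692355 * 2.7 = 10839.669357
  1313.366592 * 0.56 = 735.485292
  71.708718 * 1.62 = 116.168123
  1752.334949 * 2.08 = 3644.856694
  736.802165 * 0.54 = 397.873169
Sum = 10.597015 + 10839.669357 + 735.485292 + 116.168123 + 3644.856694 + 397.873169 = 15744.649649
Step 3: Take the p-th root:
||f||_4 = (15744.649649)^(1/4) = 11.201682


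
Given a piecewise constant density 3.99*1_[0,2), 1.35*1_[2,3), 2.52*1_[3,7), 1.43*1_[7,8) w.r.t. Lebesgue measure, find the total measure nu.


Integrate each piece of the Radon-Nikodym derivative:
Step 1: integral_0^2 3.99 dx = 3.99*(2-0) = 3.99*2 = 7.98
Step 2: integral_2^3 1.35 dx = 1.35*(3-2) = 1.35*1 = 1.35
Step 3: integral_3^7 2.52 dx = 2.52*(7-3) = 2.52*4 = 10.08
Step 4: integral_7^8 1.43 dx = 1.43*(8-7) = 1.43*1 = 1.43
Total: 7.98 + 1.35 + 10.08 + 1.43 = 20.84


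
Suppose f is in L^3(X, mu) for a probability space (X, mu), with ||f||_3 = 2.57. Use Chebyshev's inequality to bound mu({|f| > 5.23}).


Chebyshev/Markov inequality: mu(|f| > eps) <= (||f||_p / eps)^p
Step 1: ||f||_3 / eps = 2.57 / 5.23 = 0.491396
Step 2: Raise to power p = 3:
  (0.491396)^3 = 0.118657
Step 3: Therefore mu(|f| > 5.23) <= 0.118657


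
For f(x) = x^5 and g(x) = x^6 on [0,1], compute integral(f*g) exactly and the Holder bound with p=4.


Step 1: Exact integral of f*g = integral(x^11, 0, 1) = 1/12
     = 0.083333
Step 2: Holder bound with p=4, q=1.333333:
  ||f||_p = (integral x^20 dx)^(1/4) = (1/21)^(1/4) = 0.467138
  ||g||_q = (integral x^8 dx)^(1/1.333333) = (1/9)^(1/1.333333) = 0.19245
Step 3: Holder bound = ||f||_p * ||g||_q = 0.467138 * 0.19245 = 0.089901
Verification: 0.083333 <= 0.089901 (Holder holds)


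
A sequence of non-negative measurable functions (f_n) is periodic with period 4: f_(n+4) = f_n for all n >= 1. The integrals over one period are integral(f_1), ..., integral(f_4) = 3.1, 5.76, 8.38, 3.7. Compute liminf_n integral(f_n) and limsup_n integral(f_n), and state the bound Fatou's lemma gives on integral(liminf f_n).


The sequence (integral(f_n)) is periodic with period 4, repeating the values 3.1, 5.76, 8.38, 3.7 indefinitely.
Step 1: For a periodic sequence, every tail (a_m, a_(m+1), ...) contains all 4 period values infinitely often.
Step 2: Hence inf of every tail = min of the period values = min(3.1, 5.76, 8.38, 3.7) = 3.1.
        liminf_n integral(f_n) = sup over m of (inf of tail from m) = 3.1.
Step 3: Similarly sup of every tail = max of the period values = 8.38.
        limsup_n integral(f_n) = 8.38.
Step 4: Fatou's lemma: integral(liminf_n f_n) <= liminf_n integral(f_n) = 3.1.
        So the integral of the pointwise liminf is at most 3.1.


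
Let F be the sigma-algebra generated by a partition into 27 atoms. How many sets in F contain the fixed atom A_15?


Each element of F is a union of some subset S of the 27 atoms.
The element contains A_15 iff A_15 is in S.
So we count subsets S of {A_1,...,A_27} with A_15 in S: choose freely among the other 26 atoms.
Count = 2^(27-1) = 2^26 = 67108864.


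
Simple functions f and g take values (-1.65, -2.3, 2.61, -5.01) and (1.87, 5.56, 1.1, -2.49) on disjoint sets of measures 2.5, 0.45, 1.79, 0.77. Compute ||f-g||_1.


Step 1: Compute differences f_i - g_i:
  -1.65 - 1.87 = -3.52
  -2.3 - 5.56 = -7.86
  2.61 - 1.1 = 1.51
  -5.01 - -2.49 = -2.52
Step 2: Compute |diff|^1 * measure for each set:
  |-3.52|^1 * 2.5 = 3.52 * 2.5 = 8.8
  |-7.86|^1 * 0.45 = 7.86 * 0.45 = 3.537
  |1.51|^1 * 1.79 = 1.51 * 1.79 = 2.7029
  |-2.52|^1 * 0.77 = 2.52 * 0.77 = 1.9404
Step 3: Sum = 16.9803
Step 4: ||f-g||_1 = (16.9803)^(1/1) = 16.9803


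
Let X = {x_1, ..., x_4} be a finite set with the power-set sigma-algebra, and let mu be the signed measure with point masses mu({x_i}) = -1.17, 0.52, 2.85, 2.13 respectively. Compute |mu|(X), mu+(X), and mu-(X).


Step 1: Every measurable set is a union of atoms (the cells / points), so a Hahn decomposition is
  obtained by grouping atoms by sign: P = union of atoms with mu > 0, N = union of the remaining atoms.
  Atoms in P (indices): 2, 3, 4;  atoms in N (indices): 1
  Positive values: 0.52, 2.85, 2.13
  Negative values: -1.17
Step 2: mu+(X) = mu(P) = sum of positive atom values = 5.5
Step 3: mu-(X) = -mu(N) = sum of |negative atom values| = 1.17
Step 4: |mu|(X) = mu+(X) + mu-(X) = 5.5 + 1.17 = 6.67


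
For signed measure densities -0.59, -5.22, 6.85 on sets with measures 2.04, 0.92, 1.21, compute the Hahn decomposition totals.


Step 1: Compute signed measure on each set:
  Set 1: -0.59 * 2.04 = -1.2036
  Set 2: -5.22 * 0.92 = -4.8024
  Set 3: 6.85 * 1.21 = 8.2885
Step 2: Total signed measure = (-1.2036) + (-4.8024) + (8.2885)
     = 2.2825
Step 3: Positive part mu+(X) = sum of positive contributions = 8.2885
Step 4: Negative part mu-(X) = |sum of negative contributions| = 6.006


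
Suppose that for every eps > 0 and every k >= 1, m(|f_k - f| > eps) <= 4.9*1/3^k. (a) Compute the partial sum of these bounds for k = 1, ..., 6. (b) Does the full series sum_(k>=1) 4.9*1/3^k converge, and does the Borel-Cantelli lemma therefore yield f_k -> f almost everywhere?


Step 1: List the terms 4.9*1/3^k for k = 1 to 6:
  k=1: 1.633333
  k=2: 0.544444
  k=3: 0.181481
  k=4: 0.060494
  k=5: 0.020165
  k=6: 0.006722
Step 2: Partial sum = 1.633333 + 0.544444 + 0.181481 + 0.060494 + 0.020165 + 0.006722
     = 2.446639
Step 3: The full series sum_(k>=1) 4.9*1/3^k converges (geometric series with ratio 1/3 < 1; a constant multiple of a convergent series converges).
Step 4: Fix eps > 0. Since sum_k m(|f_k - f| > eps) < infinity, the Borel-Cantelli lemma gives
        m(limsup_k {|f_k - f| > eps}) = 0, i.e. for a.e. x, |f_k(x) - f(x)| <= eps for all large k.
        Applying this with eps = 1/j for j = 1, 2, ... and intersecting the countably many full-measure sets,
        for a.e. x we get limsup_k |f_k(x) - f(x)| <= 1/j for every j, hence f_k -> f almost everywhere.
Conclusion: series converges; Borel-Cantelli yields f_k -> f a.e.


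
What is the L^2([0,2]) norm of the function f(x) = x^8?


Step 1: ||f||_2 = (integral_0^2 |x^8|^2 dx)^(1/2)
     = (integral_0^2 x^16 dx)^(1/2)
Step 2: integral_0^2 x^16 dx = [x^17/(17)] from 0 to 2 = 2^17/17
     = 131072/17 = 7710.117647
Step 3: ||f||_2 = (7710.117647)^(1/2) = 87.807276


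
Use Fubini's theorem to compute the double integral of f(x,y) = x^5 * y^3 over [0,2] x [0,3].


By Fubini's theorem, the double integral factors as a product of single integrals:
Step 1: integral_0^2 x^5 dx = [x^6/6] from 0 to 2
     = 2^6/6 = 10.666667
Step 2: integral_0^3 y^3 dy = [y^4/4] from 0 to 3
     = 3^4/4 = 20.25
Step 3: Double integral = 10.666667 * 20.25 = 216


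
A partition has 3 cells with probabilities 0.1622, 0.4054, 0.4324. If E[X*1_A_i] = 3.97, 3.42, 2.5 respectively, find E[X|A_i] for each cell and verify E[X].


For each cell A_i: E[X|A_i] = E[X*1_A_i] / P(A_i)
Step 1: E[X|A_1] = 3.97 / 0.1622 = 24.475956
Step 2: E[X|A_2] = 3.42 / 0.4054 = 8.436112
Step 3: E[X|A_3] = 2.5 / 0.4324 = 5.781684
Verification: E[X] = sum E[X*1_A_i] = 3.97 + 3.42 + 2.5 = 9.89


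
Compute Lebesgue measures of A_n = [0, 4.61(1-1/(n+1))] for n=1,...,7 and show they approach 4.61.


By continuity of measure from below: if A_n increases to A, then m(A_n) -> m(A).
Here A = [0, 4.61], so m(A) = 4.61
Step 1: a_1 = 4.61*(1 - 1/2) = 2.305, m(A_1) = 2.305
Step 2: a_2 = 4.61*(1 - 1/3) = 3.0733, m(A_2) = 3.0733
Step 3: a_3 = 4.61*(1 - 1/4) = 3.4575, m(A_3) = 3.4575
Step 4: a_4 = 4.61*(1 - 1/5) = 3.688, m(A_4) = 3.688
Step 5: a_5 = 4.61*(1 - 1/6) = 3.8417, m(A_5) = 3.8417
Step 6: a_6 = 4.61*(1 - 1/7) = 3.9514, m(A_6) = 3.9514
Step 7: a_7 = 4.61*(1 - 1/8) = 4.0338, m(A_7) = 4.0338
Limit: m(A_n) -> m([0,4.61]) = 4.61


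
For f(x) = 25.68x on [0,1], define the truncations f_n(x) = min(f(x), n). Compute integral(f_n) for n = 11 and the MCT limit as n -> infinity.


f(x) = 25.68x on [0,1]; f_n(x) = min(25.68x, n). At n = 11:
Step 1: f(x) reaches 11 at x = 11/25.68 = 0.428349
Step 2: integral(f_11) = integral(25.68x, 0, 0.428349) + integral(11, 0.428349, 1)
       = 25.68*0.428349^2/2 + 11*(1 - 0.428349)
       = 2.355919 + 6.288162
       = 8.644081
Step 3: As n -> infinity, f_n increases to f, so by MCT integral(f_n) -> integral(f) = 25.68/2 = 12.84.
Convergence: integral(f_11) = 8.644081 -> 12.84 as n -> infinity


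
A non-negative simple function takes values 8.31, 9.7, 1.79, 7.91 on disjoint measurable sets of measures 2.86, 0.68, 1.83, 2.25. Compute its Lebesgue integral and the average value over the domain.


Step 1: Integral = sum(value_i * measure_i)
= 8.31*2.86 + 9.7*0.68 + 1.79*1.83 + 7.91*2.25
= 23.7666 + 6.596 + 3.2757 + 17.7975
= 51.4358
Step 2: Total measure of domain = 2.86 + 0.68 + 1.83 + 2.25 = 7.62
Step 3: Average value = 51.4358 / 7.62 = 6.750105
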